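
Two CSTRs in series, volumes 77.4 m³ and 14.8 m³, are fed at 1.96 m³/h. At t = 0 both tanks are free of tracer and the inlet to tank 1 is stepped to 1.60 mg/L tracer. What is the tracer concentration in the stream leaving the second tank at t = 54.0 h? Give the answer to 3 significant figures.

Species balance on tank i: dCᵢ/dt = (Cᵢ₋₁ − Cᵢ)/τᵢ with τᵢ = Vᵢ/Q.
τ₁ = 77.4/1.96 = 39.490 h; τ₂ = 14.8/1.96 = 7.5510 h.
Tank 1: C₁ = C_in(1 − e^(−t/τ₁)). Tank 2 (τ₁ ≠ τ₂): C₂ = C_in[1 − (τ₁ e^(−t/τ₁) − τ₂ e^(−t/τ₂))/(τ₁ − τ₂)].
At t = 54.0: e^(−t/τ₁) = 0.25476, e^(−t/τ₂) = 0.00078380.
C₂ = 1.60·[1 − (39.490·0.25476 − 7.5510·0.00078380)/(31.939)] = 1.60·0.68520 = 1.0963 mg/L.

1.10 mg/L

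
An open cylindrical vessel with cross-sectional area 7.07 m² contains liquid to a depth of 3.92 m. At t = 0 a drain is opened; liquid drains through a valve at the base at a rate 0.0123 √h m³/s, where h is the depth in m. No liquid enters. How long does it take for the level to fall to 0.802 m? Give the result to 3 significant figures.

Mass balance (ρ constant): A dh/dt = −0.0123 √h.
Separate and integrate: 2(√h − √h₀) = −(0.0123/A) t.
t = 2A(√h₀ − √h)/0.0123 = 2·7.07·(√3.92 − √0.802)/0.0123
  = 14.140 × (1.9799 − 0.89554) / 0.0123 = 1246.6 s.

1250 s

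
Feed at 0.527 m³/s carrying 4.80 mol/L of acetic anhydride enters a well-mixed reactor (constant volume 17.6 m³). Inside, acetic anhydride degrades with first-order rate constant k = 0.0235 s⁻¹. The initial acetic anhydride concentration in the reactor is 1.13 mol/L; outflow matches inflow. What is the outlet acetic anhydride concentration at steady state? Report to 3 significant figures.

2.69 mol/L

V dC/dt = Q(C_in − C) − k V C.
Steady state (dC/dt = 0): C_ss = Q C_in/(Q + kV) = C_in/(1 + kV/Q).
C_ss = 0.527·4.80/(0.527 + 0.0235·17.6) = 2.5296/0.94060 = 2.6893 mol/L.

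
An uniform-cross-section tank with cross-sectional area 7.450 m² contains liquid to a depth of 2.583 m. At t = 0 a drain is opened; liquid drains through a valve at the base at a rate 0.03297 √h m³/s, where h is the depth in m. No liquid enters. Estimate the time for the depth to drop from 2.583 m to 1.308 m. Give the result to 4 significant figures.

Mass balance (ρ constant): A dh/dt = −0.03297 √h.
Separate and integrate: 2(√h − √h₀) = −(0.03297/A) t.
t = 2A(√h₀ − √h)/0.03297 = 2·7.450·(√2.583 − √1.308)/0.03297
  = 14.9000 × (1.60717 − 1.14368) / 0.03297 = 209.465 s.

209.5 s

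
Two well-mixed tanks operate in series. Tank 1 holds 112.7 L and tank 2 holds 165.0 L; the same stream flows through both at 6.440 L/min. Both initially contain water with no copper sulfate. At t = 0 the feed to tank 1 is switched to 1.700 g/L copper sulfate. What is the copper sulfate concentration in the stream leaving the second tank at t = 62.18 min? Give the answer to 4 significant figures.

Species balance on tank i: dCᵢ/dt = (Cᵢ₋₁ − Cᵢ)/τᵢ with τᵢ = Vᵢ/Q.
τ₁ = 112.7/6.440 = 17.5000 min; τ₂ = 165.0/6.440 = 25.6211 min.
Tank 1: C₁ = C_in(1 − e^(−t/τ₁)). Tank 2 (τ₁ ≠ τ₂): C₂ = C_in[1 − (τ₁ e^(−t/τ₁) − τ₂ e^(−t/τ₂))/(τ₁ − τ₂)].
At t = 62.18: e^(−t/τ₁) = 0.0286345, e^(−t/τ₂) = 0.0883098.
C₂ = 1.700·[1 − (17.5000·0.0286345 − 25.6211·0.0883098)/(-8.12112)] = 1.700·0.783097 = 1.33127 g/L.

1.331 g/L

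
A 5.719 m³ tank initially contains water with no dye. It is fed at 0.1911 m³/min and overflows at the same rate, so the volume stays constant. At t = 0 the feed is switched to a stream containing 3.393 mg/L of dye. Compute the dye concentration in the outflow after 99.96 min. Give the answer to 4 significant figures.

3.273 mg/L

Species balance on the tank: V dC/dt = Q(C_in − C).
Rewrite as dC/dt + C/τ = C_in/τ, τ = V/Q = 29.9267 min.
Integrating: C(t) = C_in + (C₀ − C_in) e^(−t/τ).
C(99.96) = 3.393 + (0 − 3.393)·e^(−99.96/29.9267) = 3.393 + (-3.39300)·0.0354314 = 3.27278 mg/L.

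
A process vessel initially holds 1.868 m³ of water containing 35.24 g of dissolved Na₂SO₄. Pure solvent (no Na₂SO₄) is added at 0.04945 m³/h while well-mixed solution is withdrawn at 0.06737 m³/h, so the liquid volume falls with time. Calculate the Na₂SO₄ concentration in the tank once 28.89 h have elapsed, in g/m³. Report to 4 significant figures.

Total volume: dV/dt = Q_in − Q_out = -0.0179200 m³/h, so V(t) = 1.868 − 0.0179200 t and V(28.89) = 1.35029 m³.
Species balance (pure solvent in): dm/dt = −Q_out · m/V(t).
dm/m = −Q_out dt/(V₀ − 0.0179200 t); integrating gives ln(m/m₀) = −(Q_out/(Q_in−Q_out)) ln(V/V₀).
m = m₀ (V₀/V)^(Q_out/(Q_in−Q_out)) = 35.24 × (1.868/1.35029)^(-3.75949) = 10.4025 g.
C = m/V = 10.4025/1.35029 = 7.70391 g/m³.

7.704 g/m³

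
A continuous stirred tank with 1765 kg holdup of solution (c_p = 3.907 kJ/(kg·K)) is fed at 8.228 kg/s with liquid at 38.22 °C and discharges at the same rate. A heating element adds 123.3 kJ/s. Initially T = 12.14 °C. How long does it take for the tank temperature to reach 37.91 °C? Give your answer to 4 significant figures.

423.9 s

Energy balance: M c_p dT/dt = ṁ c_p (T_in − T) + 123.3.
τ = M/ṁ = 214.511 s; T_ss = T_in + Q̇/(ṁ c_p) = 42.0555 °C.
T(t) = T_ss + (T₀ − T_ss) e^(−t/τ). Set T = 37.91:
e^(−t/τ) = (37.91 − 42.0555)/(12.14 − 42.0555) = 0.138575
t = −214.511 · ln(0.138575) = 423.949 s.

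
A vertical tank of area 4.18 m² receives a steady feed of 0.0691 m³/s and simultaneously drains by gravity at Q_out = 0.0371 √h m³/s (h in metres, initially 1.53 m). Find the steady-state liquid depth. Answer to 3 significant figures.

3.47 m

Accumulation of liquid (constant cross-section A): A dh/dt = Q_in − 0.0371 √h. At steady state dh/dt = 0:
Q_in = 0.0371 √h_ss ⇒ √h_ss = 0.0691/0.0371 = 1.8625.
h_ss = 1.8625² = 3.4690 m. (Since h₀ = 1.53 m < h_ss, the level will rise toward this value.)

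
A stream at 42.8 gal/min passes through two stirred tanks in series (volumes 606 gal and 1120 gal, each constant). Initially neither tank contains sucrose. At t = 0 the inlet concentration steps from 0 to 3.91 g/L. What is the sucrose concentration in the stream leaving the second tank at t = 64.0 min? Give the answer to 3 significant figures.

Each tank obeys Vᵢ dCᵢ/dt = Q(Cᵢ₋₁ − Cᵢ), so τᵢ = Vᵢ/Q.
τ₁ = 606/42.8 = 14.159 min; τ₂ = 1120/42.8 = 26.168 min.
Solving the cascade with C₁(0)=C₂(0)=0 gives C₂(t) = C_in[1 − (τ₁ e^(−t/τ₁) − τ₂ e^(−t/τ₂))/(τ₁ − τ₂)].
At t = 64.0: e^(−t/τ₁) = 0.010888, e^(−t/τ₂) = 0.086664.
C₂ = 3.91·[1 − (14.159·0.010888 − 26.168·0.086664)/(-12.009)] = 3.91·0.82400 = 3.2218 g/L.

3.22 g/L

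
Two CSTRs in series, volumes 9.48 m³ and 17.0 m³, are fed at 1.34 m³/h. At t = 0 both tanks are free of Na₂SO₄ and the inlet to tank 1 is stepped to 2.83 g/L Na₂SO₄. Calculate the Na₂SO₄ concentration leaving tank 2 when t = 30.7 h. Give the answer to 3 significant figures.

2.31 g/L

Species balance on tank i: dCᵢ/dt = (Cᵢ₋₁ − Cᵢ)/τᵢ with τᵢ = Vᵢ/Q.
τ₁ = 9.48/1.34 = 7.0746 h; τ₂ = 17.0/1.34 = 12.687 h.
Solving the cascade with C₁(0)=C₂(0)=0 gives C₂(t) = C_in[1 − (τ₁ e^(−t/τ₁) − τ₂ e^(−t/τ₂))/(τ₁ − τ₂)].
At t = 30.7: e^(−t/τ₁) = 0.013044, e^(−t/τ₂) = 0.088932.
C₂ = 2.83·[1 − (7.0746·0.013044 − 12.687·0.088932)/(-5.6119)] = 2.83·0.81540 = 2.3076 g/L.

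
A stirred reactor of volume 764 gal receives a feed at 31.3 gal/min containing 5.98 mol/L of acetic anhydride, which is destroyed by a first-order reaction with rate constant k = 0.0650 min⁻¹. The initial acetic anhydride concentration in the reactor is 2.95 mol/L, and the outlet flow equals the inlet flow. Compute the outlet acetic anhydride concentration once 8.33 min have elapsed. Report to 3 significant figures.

Accumulation = in − out − consumed: V dC/dt = Q C_in − Q C − k V C.
This is linear with rate a = Q/V + k = 0.10597 min⁻¹.
C_ss = Q C_in/(Q + kV) = 2.3119 mol/L; C(t) = C_ss + (C₀ − C_ss) e^(−a t).
C(8.33) = 2.3119 + (0.63807)·e^(−0.10597·8.33) = 2.3119 + (0.63807)·0.41366 = 2.5759 mol/L.

2.58 mol/L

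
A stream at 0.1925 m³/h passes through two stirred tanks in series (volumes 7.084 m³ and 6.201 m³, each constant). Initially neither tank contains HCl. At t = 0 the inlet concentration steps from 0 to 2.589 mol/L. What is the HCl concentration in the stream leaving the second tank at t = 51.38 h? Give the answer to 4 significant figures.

Each tank obeys Vᵢ dCᵢ/dt = Q(Cᵢ₋₁ − Cᵢ), so τᵢ = Vᵢ/Q.
τ₁ = 7.084/0.1925 = 36.8000 h; τ₂ = 6.201/0.1925 = 32.2130 h.
Tank 1: C₁ = C_in(1 − e^(−t/τ₁)). Tank 2 (τ₁ ≠ τ₂): C₂ = C_in[1 − (τ₁ e^(−t/τ₁) − τ₂ e^(−t/τ₂))/(τ₁ − τ₂)].
At t = 51.38: e^(−t/τ₁) = 0.247537, e^(−t/τ₂) = 0.202907.
C₂ = 2.589·[1 − (36.8000·0.247537 − 32.2130·0.202907)/(4.58701)] = 2.589·0.439041 = 1.13668 mol/L.

1.137 mol/L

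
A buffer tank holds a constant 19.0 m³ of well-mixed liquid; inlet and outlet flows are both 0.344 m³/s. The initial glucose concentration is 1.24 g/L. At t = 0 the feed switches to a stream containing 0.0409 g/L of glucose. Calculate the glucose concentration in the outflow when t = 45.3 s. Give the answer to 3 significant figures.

0.569 g/L

Unsteady species balance (constant V, well mixed): V dC/dt = Q(C_in − C).
Rewrite as dC/dt + C/τ = C_in/τ, τ = V/Q = 55.233 s.
Integrating: C(t) = C_in + (C₀ − C_in) e^(−t/τ).
C(45.3) = 0.0409 + (1.24 − 0.0409)·e^(−45.3/55.233) = 0.0409 + (1.1991)·0.44036 = 0.56893 g/L.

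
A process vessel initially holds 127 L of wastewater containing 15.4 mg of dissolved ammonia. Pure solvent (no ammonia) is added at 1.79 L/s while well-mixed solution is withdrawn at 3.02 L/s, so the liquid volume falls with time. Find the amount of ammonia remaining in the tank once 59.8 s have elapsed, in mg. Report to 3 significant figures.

Total volume: dV/dt = Q_in − Q_out = -1.2300 L/s, so V(t) = 127 − 1.2300 t and V(59.8) = 53.446 L.
Solute balance: dm/dt = 0 − Q_out C = −Q_out m/V(t).
Separate: dm/m = −Q_out dt/V(t) ⇒ ln(m/m₀) = −(Q_out/(Q_in−Q_out)) ln(V/V₀).
m = m₀ (V₀/V)^(Q_out/(Q_in−Q_out)) = 15.4 × (127/53.446)^(-2.4553) = 1.8391 mg.

1.84 mg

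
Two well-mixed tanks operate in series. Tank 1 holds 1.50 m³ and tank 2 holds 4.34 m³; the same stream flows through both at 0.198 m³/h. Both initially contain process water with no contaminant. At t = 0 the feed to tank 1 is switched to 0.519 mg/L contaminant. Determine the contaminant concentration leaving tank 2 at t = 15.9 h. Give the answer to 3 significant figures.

0.169 mg/L

Time constants: τᵢ = Vᵢ/Q for each well-mixed tank.
τ₁ = 1.50/0.198 = 7.5758 h; τ₂ = 4.34/0.198 = 21.919 h.
Solving the cascade with C₁(0)=C₂(0)=0 gives C₂(t) = C_in[1 − (τ₁ e^(−t/τ₁) − τ₂ e^(−t/τ₂))/(τ₁ − τ₂)].
At t = 15.9: e^(−t/τ₁) = 0.12260, e^(−t/τ₂) = 0.48413.
C₂ = 0.519·[1 − (7.5758·0.12260 − 21.919·0.48413)/(-14.343)] = 0.519·0.32492 = 0.16863 mg/L.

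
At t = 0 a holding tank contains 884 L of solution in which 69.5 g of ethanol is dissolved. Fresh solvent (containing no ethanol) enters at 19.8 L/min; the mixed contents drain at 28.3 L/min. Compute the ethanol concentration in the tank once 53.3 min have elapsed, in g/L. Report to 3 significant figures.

Let m(t) be the amount of ethanol. Volume: V(t) = V₀ + (Q_in − Q_out) t = 884 − 8.5000 t; V(53.3) = 430.95 L.
No ethanol enters, so dm/dt = −Q_out · (m/V).
dm/m = −Q_out dt/(V₀ − 8.5000 t); integrating gives ln(m/m₀) = −(Q_out/(Q_in−Q_out)) ln(V/V₀).
m = m₀ (V₀/V)^(Q_out/(Q_in−Q_out)) = 69.5 × (884/430.95)^(-3.3294) = 6.3551 g.
C = m/V = 6.3551/430.95 = 0.014747 g/L.

0.0147 g/L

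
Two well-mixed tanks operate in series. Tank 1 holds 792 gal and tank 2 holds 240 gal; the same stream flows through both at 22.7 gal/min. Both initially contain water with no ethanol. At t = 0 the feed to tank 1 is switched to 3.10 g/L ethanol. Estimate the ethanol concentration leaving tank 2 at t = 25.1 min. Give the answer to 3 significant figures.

Species balance on tank i: dCᵢ/dt = (Cᵢ₋₁ − Cᵢ)/τᵢ with τᵢ = Vᵢ/Q.
τ₁ = 792/22.7 = 34.890 min; τ₂ = 240/22.7 = 10.573 min.
Tank 1: C₁ = C_in(1 − e^(−t/τ₁)). Tank 2 (τ₁ ≠ τ₂): C₂ = C_in[1 − (τ₁ e^(−t/τ₁) − τ₂ e^(−t/τ₂))/(τ₁ − τ₂)].
At t = 25.1: e^(−t/τ₁) = 0.48704, e^(−t/τ₂) = 0.093104.
C₂ = 3.10·[1 − (34.890·0.48704 − 10.573·0.093104)/(24.317)] = 3.10·0.34168 = 1.0592 g/L.

1.06 g/L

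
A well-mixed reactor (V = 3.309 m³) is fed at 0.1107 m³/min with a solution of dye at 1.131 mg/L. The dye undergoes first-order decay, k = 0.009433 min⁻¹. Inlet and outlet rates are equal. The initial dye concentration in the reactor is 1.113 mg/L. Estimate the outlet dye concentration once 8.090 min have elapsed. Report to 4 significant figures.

Species balance: V dC/dt = Q C_in − Q C − k V C.
This is linear with rate a = Q/V + k = 0.0428872 min⁻¹.
C_ss = Q C_in/(Q + kV) = 0.882238 mg/L; C(t) = C_ss + (C₀ − C_ss) e^(−a t).
C(8.090) = 0.882238 + (0.230762)·e^(−0.0428872·8.090) = 0.882238 + (0.230762)·0.706835 = 1.04535 mg/L.

1.045 mg/L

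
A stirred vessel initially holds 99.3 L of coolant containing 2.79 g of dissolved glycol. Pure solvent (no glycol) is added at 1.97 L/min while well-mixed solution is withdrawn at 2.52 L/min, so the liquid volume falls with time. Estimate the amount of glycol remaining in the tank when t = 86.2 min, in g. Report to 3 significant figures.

Total volume: dV/dt = Q_in − Q_out = -0.55000 L/min, so V(t) = 99.3 − 0.55000 t and V(86.2) = 51.890 L.
Solute balance: dm/dt = 0 − Q_out C = −Q_out m/V(t).
Separate: dm/m = −Q_out dt/V(t) ⇒ ln(m/m₀) = −(Q_out/(Q_in−Q_out)) ln(V/V₀).
m = m₀ (V₀/V)^(Q_out/(Q_in−Q_out)) = 2.79 × (99.3/51.890)^(-4.5818) = 0.14261 g.

0.143 g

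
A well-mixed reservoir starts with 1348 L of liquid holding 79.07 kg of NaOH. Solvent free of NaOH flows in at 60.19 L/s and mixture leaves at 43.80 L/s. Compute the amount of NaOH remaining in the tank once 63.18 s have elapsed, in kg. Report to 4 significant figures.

17.24 kg

Let m(t) be the amount of NaOH. Volume: V(t) = V₀ + (Q_in − Q_out) t = 1348 + 16.3900 t; V(63.18) = 2383.52 L.
Species balance (pure solvent in): dm/dt = −Q_out · m/V(t).
Separate: dm/m = −Q_out dt/V(t) ⇒ ln(m/m₀) = −(Q_out/(Q_in−Q_out)) ln(V/V₀).
m = m₀ (V₀/V)^(Q_out/(Q_in−Q_out)) = 79.07 × (1348/2383.52)^(2.67236) = 17.2395 kg.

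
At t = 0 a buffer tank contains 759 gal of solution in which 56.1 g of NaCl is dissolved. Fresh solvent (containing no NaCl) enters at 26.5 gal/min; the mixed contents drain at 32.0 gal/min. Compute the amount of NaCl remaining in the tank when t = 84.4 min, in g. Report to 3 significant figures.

Total volume: dV/dt = Q_in − Q_out = -5.5000 gal/min, so V(t) = 759 − 5.5000 t and V(84.4) = 294.80 gal.
Species balance (pure solvent in): dm/dt = −Q_out · m/V(t).
Separate: dm/m = −Q_out dt/V(t) ⇒ ln(m/m₀) = −(Q_out/(Q_in−Q_out)) ln(V/V₀).
m = m₀ (V₀/V)^(Q_out/(Q_in−Q_out)) = 56.1 × (759/294.80)^(-5.8182) = 0.22875 g.

0.229 g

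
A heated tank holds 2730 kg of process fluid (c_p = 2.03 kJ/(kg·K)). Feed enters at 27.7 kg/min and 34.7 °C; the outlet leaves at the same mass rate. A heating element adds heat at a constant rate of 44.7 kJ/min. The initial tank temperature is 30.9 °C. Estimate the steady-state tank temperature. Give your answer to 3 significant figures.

35.5 °C

M c_p dT/dt = ṁ c_p (T_in − T) + Q̇.
At steady state dT/dt = 0 ⇒ T_ss = T_in + Q̇/(ṁ c_p) = 34.7 + 44.7/(27.7·2.03) = 35.495 °C.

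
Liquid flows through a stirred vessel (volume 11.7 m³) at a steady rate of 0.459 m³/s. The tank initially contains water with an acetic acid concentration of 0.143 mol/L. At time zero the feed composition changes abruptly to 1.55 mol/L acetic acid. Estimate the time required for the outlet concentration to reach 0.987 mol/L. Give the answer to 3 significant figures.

23.3 s

Unsteady species balance (constant V, well mixed): V dC/dt = Q(C_in − C), so τ = V/Q = 25.490 s.
C(t) = C_in + (C₀ − C_in) e^(−t/τ). Set C = 0.987 and solve for t:
e^(−t/τ) = (C − C_in)/(C₀ − C_in) = (0.987 − 1.55)/(0.143 − 1.55) = 0.40014
t = −τ ln(…) = 25.490 × 0.91594 = 23.347 s.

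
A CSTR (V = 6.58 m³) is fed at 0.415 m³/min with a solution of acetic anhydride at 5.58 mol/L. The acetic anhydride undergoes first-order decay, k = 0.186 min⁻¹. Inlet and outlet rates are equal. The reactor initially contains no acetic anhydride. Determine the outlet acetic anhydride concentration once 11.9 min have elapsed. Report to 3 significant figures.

Accumulation = in − out − consumed: V dC/dt = Q C_in − Q C − k V C.
dC/dt = (Q/V) C_in − (Q/V + k) C; effective rate a = Q/V + k = 0.063070 + 0.186 = 0.24907 min⁻¹.
C_ss = Q C_in/(Q + kV) = 1.4130 mol/L; C(t) = C_ss + (C₀ − C_ss) e^(−a t).
C(11.9) = 1.4130 + (-1.4130)·e^(−0.24907·11.9) = 1.4130 + (-1.4130)·0.051616 = 1.3400 mol/L.

1.34 mol/L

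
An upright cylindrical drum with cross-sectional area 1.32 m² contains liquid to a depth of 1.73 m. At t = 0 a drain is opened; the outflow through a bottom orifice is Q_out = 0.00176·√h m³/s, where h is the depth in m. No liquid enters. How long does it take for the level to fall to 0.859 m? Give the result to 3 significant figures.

583 s

Mass balance (ρ constant): A dh/dt = −0.00176 √h.
This is separable: 2 d(√h)/dt = −0.00176/A, so √h = √h₀ − (0.00176/(2A)) t.
t = 2A(√h₀ − √h)/0.00176 = 2·1.32·(√1.73 − √0.859)/0.00176
  = 2.6400 × (1.3153 − 0.92682) / 0.00176 = 582.71 s.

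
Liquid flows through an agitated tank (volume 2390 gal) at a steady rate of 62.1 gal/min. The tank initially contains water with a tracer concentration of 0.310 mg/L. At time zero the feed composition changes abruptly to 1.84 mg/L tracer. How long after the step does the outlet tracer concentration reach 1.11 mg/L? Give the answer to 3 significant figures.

Species balance: V dC/dt = Q(C_in − C) ⇒ τ = V/Q = 38.486 min.
C(t) = C_in + (C₀ − C_in) e^(−t/τ). Set C = 1.11 and solve for t:
e^(−t/τ) = (C − C_in)/(C₀ − C_in) = (1.11 − 1.84)/(0.310 − 1.84) = 0.47712
t = −τ ln(…) = 38.486 × 0.73998 = 28.479 min.

28.5 min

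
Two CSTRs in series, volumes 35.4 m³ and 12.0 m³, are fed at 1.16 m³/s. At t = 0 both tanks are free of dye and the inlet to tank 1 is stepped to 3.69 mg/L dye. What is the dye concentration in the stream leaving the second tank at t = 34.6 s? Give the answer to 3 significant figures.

1.96 mg/L

Each tank obeys Vᵢ dCᵢ/dt = Q(Cᵢ₋₁ − Cᵢ), so τᵢ = Vᵢ/Q.
τ₁ = 35.4/1.16 = 30.517 s; τ₂ = 12.0/1.16 = 10.345 s.
Tank 1: C₁ = C_in(1 − e^(−t/τ₁)). Tank 2 (τ₁ ≠ τ₂): C₂ = C_in[1 − (τ₁ e^(−t/τ₁) − τ₂ e^(−t/τ₂))/(τ₁ − τ₂)].
At t = 34.6: e^(−t/τ₁) = 0.32181, e^(−t/τ₂) = 0.035272.
C₂ = 3.69·[1 − (30.517·0.32181 − 10.345·0.035272)/(20.172)] = 3.69·0.53124 = 1.9603 mg/L.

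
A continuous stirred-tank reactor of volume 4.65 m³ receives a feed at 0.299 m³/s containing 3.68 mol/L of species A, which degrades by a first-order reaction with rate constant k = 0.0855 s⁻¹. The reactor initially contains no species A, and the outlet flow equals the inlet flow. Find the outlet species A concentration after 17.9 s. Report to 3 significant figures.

1.47 mol/L

V dC/dt = Q(C_in − C) − k V C.
dC/dt = (Q/V) C_in − (Q/V + k) C; effective rate a = Q/V + k = 0.064301 + 0.0855 = 0.14980 s⁻¹.
C_ss = Q C_in/(Q + kV) = 1.5796 mol/L; C(t) = C_ss + (C₀ − C_ss) e^(−a t).
C(17.9) = 1.5796 + (-1.5796)·e^(−0.14980·17.9) = 1.5796 + (-1.5796)·0.068465 = 1.4715 mol/L.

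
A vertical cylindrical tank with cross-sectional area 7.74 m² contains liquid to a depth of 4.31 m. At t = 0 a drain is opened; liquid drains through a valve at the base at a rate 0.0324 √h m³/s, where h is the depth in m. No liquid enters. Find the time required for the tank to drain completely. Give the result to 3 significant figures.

992 s

Volume balance on the tank: A dh/dt = −0.0324 √h.
Separate and integrate: 2(√h − √h₀) = −(0.0324/A) t.
Tank is empty when √h = 0: t_empty = 2A√h₀/0.0324.
t_empty = 2·7.74·√4.31/0.0324 = 15.480·2.0761/0.0324 = 991.89 s.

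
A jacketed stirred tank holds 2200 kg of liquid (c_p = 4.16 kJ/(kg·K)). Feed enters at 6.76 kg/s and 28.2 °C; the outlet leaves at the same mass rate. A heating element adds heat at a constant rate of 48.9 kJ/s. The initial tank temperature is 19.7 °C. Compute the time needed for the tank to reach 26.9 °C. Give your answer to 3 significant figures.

395 s

Heat balance on the well-mixed liquid: M c_p dT/dt = ṁ c_p (T_in − T) + 48.9.
τ = M/ṁ = 325.44 s; T_ss = T_in + Q̇/(ṁ c_p) = 29.939 °C.
T(t) = T_ss + (T₀ − T_ss) e^(−t/τ). Set T = 26.9:
e^(−t/τ) = (26.9 − 29.939)/(19.7 − 29.939) = 0.29680
t = −325.44 · ln(0.29680) = 395.32 s.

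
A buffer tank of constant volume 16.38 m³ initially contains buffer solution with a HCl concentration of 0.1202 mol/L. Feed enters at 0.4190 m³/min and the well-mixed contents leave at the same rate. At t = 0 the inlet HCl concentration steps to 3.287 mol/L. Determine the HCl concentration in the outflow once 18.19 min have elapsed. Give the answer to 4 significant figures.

1.298 mol/L

Accumulation = in − out for the solute gives V dC/dt = Q(C_in − C).
Rewrite as dC/dt + C/τ = C_in/τ, τ = V/Q = 39.0931 min.
This is linear first-order; C(t) = C_in + (C₀ − C_in) e^(−t/τ).
C(18.19) = 3.287 + (0.1202 − 3.287)·e^(−18.19/39.0931) = 3.287 + (-3.16680)·0.627947 = 1.29842 mol/L.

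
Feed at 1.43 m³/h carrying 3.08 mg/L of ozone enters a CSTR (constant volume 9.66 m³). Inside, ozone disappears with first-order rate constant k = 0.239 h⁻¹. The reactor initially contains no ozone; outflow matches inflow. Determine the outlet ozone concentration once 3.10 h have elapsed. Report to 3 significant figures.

Accumulation = in − out − consumed: V dC/dt = Q C_in − Q C − k V C.
dC/dt = (Q/V) C_in − (Q/V + k) C; effective rate a = Q/V + k = 0.14803 + 0.239 = 0.38703 h⁻¹.
C_ss = Q C_in/(Q + kV) = 1.1780 mg/L; C(t) = C_ss + (C₀ − C_ss) e^(−a t).
C(3.10) = 1.1780 + (-1.1780)·e^(−0.38703·3.10) = 1.1780 + (-1.1780)·0.30125 = 0.82315 mg/L.

0.823 mg/L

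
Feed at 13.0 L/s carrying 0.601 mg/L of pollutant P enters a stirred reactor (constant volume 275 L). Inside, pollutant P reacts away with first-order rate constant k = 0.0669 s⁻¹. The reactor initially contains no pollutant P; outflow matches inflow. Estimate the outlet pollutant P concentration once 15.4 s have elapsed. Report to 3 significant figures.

0.206 mg/L

Accumulation = in − out − consumed: V dC/dt = Q C_in − Q C − k V C.
dC/dt = (Q/V) C_in − (Q/V + k) C; effective rate a = Q/V + k = 0.047273 + 0.0669 = 0.11417 s⁻¹.
C_ss = Q C_in/(Q + kV) = 0.24884 mg/L; C(t) = C_ss + (C₀ − C_ss) e^(−a t).
C(15.4) = 0.24884 + (-0.24884)·e^(−0.11417·15.4) = 0.24884 + (-0.24884)·0.17234 = 0.20596 mg/L.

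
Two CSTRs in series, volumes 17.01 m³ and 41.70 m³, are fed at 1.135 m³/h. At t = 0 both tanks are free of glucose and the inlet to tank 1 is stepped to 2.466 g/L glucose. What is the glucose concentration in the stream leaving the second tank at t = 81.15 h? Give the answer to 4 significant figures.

2.016 g/L

Each tank obeys Vᵢ dCᵢ/dt = Q(Cᵢ₋₁ − Cᵢ), so τᵢ = Vᵢ/Q.
τ₁ = 17.01/1.135 = 14.9868 h; τ₂ = 41.70/1.135 = 36.7401 h.
Tank 1: C₁ = C_in(1 − e^(−t/τ₁)). Tank 2 (τ₁ ≠ τ₂): C₂ = C_in[1 − (τ₁ e^(−t/τ₁) − τ₂ e^(−t/τ₂))/(τ₁ − τ₂)].
At t = 81.15: e^(−t/τ₁) = 0.00445036, e^(−t/τ₂) = 0.109837.
C₂ = 2.466·[1 − (14.9868·0.00445036 − 36.7401·0.109837)/(-21.7533)] = 2.466·0.817558 = 2.01610 g/L.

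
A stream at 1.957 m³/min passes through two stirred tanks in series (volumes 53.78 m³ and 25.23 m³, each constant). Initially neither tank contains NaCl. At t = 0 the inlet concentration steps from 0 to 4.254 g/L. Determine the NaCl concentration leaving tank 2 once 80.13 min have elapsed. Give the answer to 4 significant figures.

3.828 g/L

Each tank obeys Vᵢ dCᵢ/dt = Q(Cᵢ₋₁ − Cᵢ), so τᵢ = Vᵢ/Q.
τ₁ = 53.78/1.957 = 27.4808 min; τ₂ = 25.23/1.957 = 12.8922 min.
Tank 1: C₁ = C_in(1 − e^(−t/τ₁)). Tank 2 (τ₁ ≠ τ₂): C₂ = C_in[1 − (τ₁ e^(−t/τ₁) − τ₂ e^(−t/τ₂))/(τ₁ − τ₂)].
At t = 80.13: e^(−t/τ₁) = 0.0541580, e^(−t/τ₂) = 0.00199843.
C₂ = 4.254·[1 − (27.4808·0.0541580 − 12.8922·0.00199843)/(14.5887)] = 4.254·0.899748 = 3.82753 g/L.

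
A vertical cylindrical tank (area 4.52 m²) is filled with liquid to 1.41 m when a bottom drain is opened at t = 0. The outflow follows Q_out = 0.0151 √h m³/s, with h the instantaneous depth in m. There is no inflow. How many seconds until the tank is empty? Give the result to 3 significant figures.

711 s

A dh/dt = −Q_out = −0.0151 √h.
This is separable: 2 d(√h)/dt = −0.0151/A, so √h = √h₀ − (0.0151/(2A)) t.
Set h = 0: 2√h₀ = (0.0151/A) t_empty ⇒ t_empty = 2A√h₀/0.0151.
t_empty = 2·4.52·√1.41/0.0151 = 9.0400·1.1874/0.0151 = 710.89 s.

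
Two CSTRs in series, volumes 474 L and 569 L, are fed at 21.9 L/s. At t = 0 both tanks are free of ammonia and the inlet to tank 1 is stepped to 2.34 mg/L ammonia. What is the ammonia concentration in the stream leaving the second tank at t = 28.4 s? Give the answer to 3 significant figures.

0.786 mg/L

Species balance on tank i: dCᵢ/dt = (Cᵢ₋₁ − Cᵢ)/τᵢ with τᵢ = Vᵢ/Q.
τ₁ = 474/21.9 = 21.644 s; τ₂ = 569/21.9 = 25.982 s.
Tank 1: C₁ = C_in(1 − e^(−t/τ₁)). Tank 2 (τ₁ ≠ τ₂): C₂ = C_in[1 − (τ₁ e^(−t/τ₁) − τ₂ e^(−t/τ₂))/(τ₁ − τ₂)].
At t = 28.4: e^(−t/τ₁) = 0.26924, e^(−t/τ₂) = 0.33518.
C₂ = 2.34·[1 − (21.644·0.26924 − 25.982·0.33518)/(-4.3379)] = 2.34·0.33579 = 0.78575 mg/L.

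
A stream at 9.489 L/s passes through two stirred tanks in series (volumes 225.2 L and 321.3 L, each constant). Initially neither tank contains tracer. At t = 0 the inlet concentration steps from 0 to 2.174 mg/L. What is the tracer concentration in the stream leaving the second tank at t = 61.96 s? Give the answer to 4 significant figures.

1.382 mg/L

Each tank obeys Vᵢ dCᵢ/dt = Q(Cᵢ₋₁ − Cᵢ), so τᵢ = Vᵢ/Q.
τ₁ = 225.2/9.489 = 23.7327 s; τ₂ = 321.3/9.489 = 33.8603 s.
Tank 1: C₁ = C_in(1 − e^(−t/τ₁)). Tank 2 (τ₁ ≠ τ₂): C₂ = C_in[1 − (τ₁ e^(−t/τ₁) − τ₂ e^(−t/τ₂))/(τ₁ − τ₂)].
At t = 61.96: e^(−t/τ₁) = 0.0734802, e^(−t/τ₂) = 0.160434.
C₂ = 2.174·[1 − (23.7327·0.0734802 − 33.8603·0.160434)/(-10.1275)] = 2.174·0.635800 = 1.38223 mg/L.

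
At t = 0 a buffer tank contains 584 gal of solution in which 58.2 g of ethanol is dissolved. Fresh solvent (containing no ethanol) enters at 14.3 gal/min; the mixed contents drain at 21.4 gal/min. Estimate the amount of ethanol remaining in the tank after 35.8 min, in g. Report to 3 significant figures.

10.4 g

Let m(t) be the amount of ethanol. Volume: V(t) = V₀ + (Q_in − Q_out) t = 584 − 7.1000 t; V(35.8) = 329.82 gal.
No ethanol enters, so dm/dt = −Q_out · (m/V).
dm/m = −Q_out dt/(V₀ − 7.1000 t); integrating gives ln(m/m₀) = −(Q_out/(Q_in−Q_out)) ln(V/V₀).
m = m₀ (V₀/V)^(Q_out/(Q_in−Q_out)) = 58.2 × (584/329.82)^(-3.0141) = 10.400 g.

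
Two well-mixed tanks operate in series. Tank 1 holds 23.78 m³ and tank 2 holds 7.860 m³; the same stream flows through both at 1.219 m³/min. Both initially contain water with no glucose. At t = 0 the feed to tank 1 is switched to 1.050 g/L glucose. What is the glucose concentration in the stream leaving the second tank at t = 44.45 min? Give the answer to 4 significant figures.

0.8899 g/L

Species balance on tank i: dCᵢ/dt = (Cᵢ₋₁ − Cᵢ)/τᵢ with τᵢ = Vᵢ/Q.
τ₁ = 23.78/1.219 = 19.5078 min; τ₂ = 7.860/1.219 = 6.44791 min.
Tank 1: C₁ = C_in(1 − e^(−t/τ₁)). Tank 2 (τ₁ ≠ τ₂): C₂ = C_in[1 − (τ₁ e^(−t/τ₁) − τ₂ e^(−t/τ₂))/(τ₁ − τ₂)].
At t = 44.45: e^(−t/τ₁) = 0.102430, e^(−t/τ₂) = 0.00101415.
C₂ = 1.050·[1 − (19.5078·0.102430 − 6.44791·0.00101415)/(13.0599)] = 1.050·0.847499 = 0.889874 g/L.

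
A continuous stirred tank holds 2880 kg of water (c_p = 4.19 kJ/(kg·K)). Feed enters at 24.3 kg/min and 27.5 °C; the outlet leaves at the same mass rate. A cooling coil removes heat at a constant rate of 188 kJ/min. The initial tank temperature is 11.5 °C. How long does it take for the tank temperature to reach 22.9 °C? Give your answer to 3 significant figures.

194 min

M c_p dT/dt = ṁ c_p (T_in − T) − Q̇.
τ = M/ṁ = 118.52 min; T_ss = T_in − Q̇/(ṁ c_p) = 25.654 °C.
T(t) = T_ss + (T₀ − T_ss) e^(−t/τ). Set T = 22.9:
e^(−t/τ) = (22.9 − 25.654)/(11.5 − 25.654) = 0.19455
t = −118.52 · ln(0.19455) = 194.02 min.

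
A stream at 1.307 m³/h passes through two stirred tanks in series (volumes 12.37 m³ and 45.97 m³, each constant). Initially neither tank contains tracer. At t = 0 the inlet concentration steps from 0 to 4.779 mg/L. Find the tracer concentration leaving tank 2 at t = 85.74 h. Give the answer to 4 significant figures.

Species balance on tank i: dCᵢ/dt = (Cᵢ₋₁ − Cᵢ)/τᵢ with τᵢ = Vᵢ/Q.
τ₁ = 12.37/1.307 = 9.46442 h; τ₂ = 45.97/1.307 = 35.1721 h.
Solving the cascade with C₁(0)=C₂(0)=0 gives C₂(t) = C_in[1 − (τ₁ e^(−t/τ₁) − τ₂ e^(−t/τ₂))/(τ₁ − τ₂)].
At t = 85.74: e^(−t/τ₁) = 0.000116317, e^(−t/τ₂) = 0.0873594.
C₂ = 4.779·[1 − (9.46442·0.000116317 − 35.1721·0.0873594)/(-25.7077)] = 4.779·0.880522 = 4.20801 mg/L.

4.208 mg/L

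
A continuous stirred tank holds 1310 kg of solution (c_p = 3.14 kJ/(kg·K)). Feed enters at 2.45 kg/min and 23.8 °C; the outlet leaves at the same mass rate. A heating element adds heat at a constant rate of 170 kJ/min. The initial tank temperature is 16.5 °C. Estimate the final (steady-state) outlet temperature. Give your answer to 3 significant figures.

Heat balance on the well-mixed liquid: M c_p dT/dt = ṁ c_p (T_in − T) + 170.
At steady state dT/dt = 0 ⇒ T_ss = T_in + Q̇/(ṁ c_p) = 23.8 + 170/(2.45·3.14) = 45.898 °C.

45.9 °C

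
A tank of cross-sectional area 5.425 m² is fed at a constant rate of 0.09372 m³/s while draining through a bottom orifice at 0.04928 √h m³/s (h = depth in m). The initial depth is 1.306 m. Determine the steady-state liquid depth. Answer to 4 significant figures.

3.617 m

A dh/dt = Q_in − 0.04928 √h. Steady state requires inflow = outflow:
Q_in = 0.04928 √h_ss ⇒ √h_ss = 0.09372/0.04928 = 1.90179.
h_ss = 1.90179² = 3.61679 m. (Since h₀ = 1.306 m < h_ss, the level will rise toward this value.)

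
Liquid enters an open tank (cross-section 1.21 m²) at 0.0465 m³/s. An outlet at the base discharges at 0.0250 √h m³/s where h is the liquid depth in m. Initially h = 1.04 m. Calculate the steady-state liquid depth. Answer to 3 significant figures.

3.46 m

Unsteady balance on liquid volume: A dh/dt = Q_in − 0.0250 √h. At steady state dh/dt = 0:
Q_in = 0.0250 √h_ss ⇒ √h_ss = 0.0465/0.0250 = 1.8600.
h_ss = 1.8600² = 3.4596 m. (Since h₀ = 1.04 m < h_ss, the level will rise toward this value.)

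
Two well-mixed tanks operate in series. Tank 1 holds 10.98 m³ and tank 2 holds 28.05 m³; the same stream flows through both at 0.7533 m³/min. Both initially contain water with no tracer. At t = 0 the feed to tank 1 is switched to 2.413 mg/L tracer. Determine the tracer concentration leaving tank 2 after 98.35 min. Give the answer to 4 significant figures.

2.132 mg/L

Species balance on tank i: dCᵢ/dt = (Cᵢ₋₁ − Cᵢ)/τᵢ with τᵢ = Vᵢ/Q.
τ₁ = 10.98/0.7533 = 14.5759 min; τ₂ = 28.05/0.7533 = 37.2362 min.
Solving the cascade with C₁(0)=C₂(0)=0 gives C₂(t) = C_in[1 − (τ₁ e^(−t/τ₁) − τ₂ e^(−t/τ₂))/(τ₁ − τ₂)].
At t = 98.35: e^(−t/τ₁) = 0.00117386, e^(−t/τ₂) = 0.0712721.
C₂ = 2.413·[1 − (14.5759·0.00117386 − 37.2362·0.0712721)/(-22.6603)] = 2.413·0.883638 = 2.13222 mg/L.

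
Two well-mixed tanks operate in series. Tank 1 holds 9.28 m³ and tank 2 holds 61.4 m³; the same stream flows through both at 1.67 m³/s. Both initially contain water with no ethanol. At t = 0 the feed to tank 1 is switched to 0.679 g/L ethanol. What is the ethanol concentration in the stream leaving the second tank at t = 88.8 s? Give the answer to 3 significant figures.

0.608 g/L

Each tank obeys Vᵢ dCᵢ/dt = Q(Cᵢ₋₁ − Cᵢ), so τᵢ = Vᵢ/Q.
τ₁ = 9.28/1.67 = 5.5569 s; τ₂ = 61.4/1.67 = 36.766 s.
Tank 1: C₁ = C_in(1 − e^(−t/τ₁)). Tank 2 (τ₁ ≠ τ₂): C₂ = C_in[1 − (τ₁ e^(−t/τ₁) − τ₂ e^(−t/τ₂))/(τ₁ − τ₂)].
At t = 88.8: e^(−t/τ₁) = 1.1479e-07, e^(−t/τ₂) = 0.089346.
C₂ = 0.679·[1 − (5.5569·1.1479e-07 − 36.766·0.089346)/(-31.210)] = 0.679·0.89475 = 0.60753 g/L.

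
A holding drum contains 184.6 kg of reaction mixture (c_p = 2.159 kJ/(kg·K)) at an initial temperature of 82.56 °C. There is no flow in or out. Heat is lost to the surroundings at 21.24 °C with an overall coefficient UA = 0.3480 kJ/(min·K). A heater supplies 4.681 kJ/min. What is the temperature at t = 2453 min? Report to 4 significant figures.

40.31 °C

Heat balance on the well-mixed liquid: M c_p dT/dt = −UA(T − T_amb) + Q̇.
dT/dt = (T_ss − T)/τ with T_ss = T_amb + Q̇/UA = 21.24 + 4.681/0.3480 = 34.6911 °C, τ = M c_p/UA = 184.6·2.159/0.3480 = 1145.26 min.
T approaches T_ss exponentially: T(t) = T_ss + (T₀ − T_ss) e^(−t/τ).
T(2453) = 34.6911 + (47.8689)·0.117435 = 40.3126 °C.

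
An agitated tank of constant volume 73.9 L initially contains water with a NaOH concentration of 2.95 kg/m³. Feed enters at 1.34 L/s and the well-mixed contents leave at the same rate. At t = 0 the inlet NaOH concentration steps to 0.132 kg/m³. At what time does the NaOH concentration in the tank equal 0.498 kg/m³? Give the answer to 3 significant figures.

113 s

Transient balance on the dissolved component: V dC/dt = Q(C_in − C), so τ = V/Q = 55.149 s.
C(t) = C_in + (C₀ − C_in) e^(−t/τ). Set C = 0.498 and solve for t:
e^(−t/τ) = (C − C_in)/(C₀ − C_in) = (0.498 − 0.132)/(2.95 − 0.132) = 0.12988
t = −τ ln(…) = 55.149 × 2.0411 = 112.57 s.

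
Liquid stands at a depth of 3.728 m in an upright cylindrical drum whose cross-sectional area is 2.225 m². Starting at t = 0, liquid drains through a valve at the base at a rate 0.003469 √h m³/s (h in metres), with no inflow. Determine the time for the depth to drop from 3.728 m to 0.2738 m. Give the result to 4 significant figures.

1806 s

Volume balance on the tank: A dh/dt = −0.003469 √h.
∫ h^(−1/2) dh = −(0.003469/A) ∫ dt, giving 2√h = 2√h₀ − (0.003469/A) t.
t = 2A(√h₀ − √h)/0.003469 = 2·2.225·(√3.728 − √0.2738)/0.003469
  = 4.45000 × (1.93080 − 0.523259) / 0.003469 = 1805.58 s.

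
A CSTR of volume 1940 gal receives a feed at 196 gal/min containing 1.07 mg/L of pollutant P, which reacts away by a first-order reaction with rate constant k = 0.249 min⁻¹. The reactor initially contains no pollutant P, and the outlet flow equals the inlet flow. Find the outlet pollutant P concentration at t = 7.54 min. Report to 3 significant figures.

0.287 mg/L

Accumulation = in − out − consumed: V dC/dt = Q C_in − Q C − k V C.
dC/dt = (Q/V) C_in − (Q/V + k) C; effective rate a = Q/V + k = 0.10103 + 0.249 = 0.35003 min⁻¹.
C_ss = Q C_in/(Q + kV) = 0.30884 mg/L; C(t) = C_ss + (C₀ − C_ss) e^(−a t).
C(7.54) = 0.30884 + (-0.30884)·e^(−0.35003·7.54) = 0.30884 + (-0.30884)·0.071416 = 0.28678 mg/L.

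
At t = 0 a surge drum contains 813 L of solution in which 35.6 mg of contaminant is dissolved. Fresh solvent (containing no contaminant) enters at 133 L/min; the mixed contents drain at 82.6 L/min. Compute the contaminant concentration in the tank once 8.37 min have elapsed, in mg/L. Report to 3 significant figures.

0.0145 mg/L

Total volume: dV/dt = Q_in − Q_out = 50.400 L/min, so V(t) = 813 + 50.400 t and V(8.37) = 1234.8 L.
Solute balance: dm/dt = 0 − Q_out C = −Q_out m/V(t).
Separate: dm/m = −Q_out dt/V(t) ⇒ ln(m/m₀) = −(Q_out/(Q_in−Q_out)) ln(V/V₀).
m = m₀ (V₀/V)^(Q_out/(Q_in−Q_out)) = 35.6 × (813/1234.8)^(1.6389) = 17.945 mg.
C = m/V = 17.945/1234.8 = 0.014533 mg/L.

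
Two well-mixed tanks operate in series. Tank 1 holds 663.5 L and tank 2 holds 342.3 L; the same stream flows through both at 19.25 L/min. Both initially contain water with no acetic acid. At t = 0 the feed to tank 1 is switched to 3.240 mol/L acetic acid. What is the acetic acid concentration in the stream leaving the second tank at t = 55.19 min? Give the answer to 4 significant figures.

Each tank obeys Vᵢ dCᵢ/dt = Q(Cᵢ₋₁ − Cᵢ), so τᵢ = Vᵢ/Q.
τ₁ = 663.5/19.25 = 34.4675 min; τ₂ = 342.3/19.25 = 17.7818 min.
Solving the cascade with C₁(0)=C₂(0)=0 gives C₂(t) = C_in[1 − (τ₁ e^(−t/τ₁) − τ₂ e^(−t/τ₂))/(τ₁ − τ₂)].
At t = 55.19: e^(−t/τ₁) = 0.201651, e^(−t/τ₂) = 0.0448814.
C₂ = 3.240·[1 − (34.4675·0.201651 − 17.7818·0.0448814)/(16.6857)] = 3.240·0.631281 = 2.04535 mol/L.

2.045 mol/L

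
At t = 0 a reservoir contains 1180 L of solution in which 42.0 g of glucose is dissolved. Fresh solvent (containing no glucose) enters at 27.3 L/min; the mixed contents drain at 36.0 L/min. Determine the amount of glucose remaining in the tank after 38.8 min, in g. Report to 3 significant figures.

10.4 g

Total volume: dV/dt = Q_in − Q_out = -8.7000 L/min, so V(t) = 1180 − 8.7000 t and V(38.8) = 842.44 L.
Solute balance: dm/dt = 0 − Q_out C = −Q_out m/V(t).
dm/m = −Q_out dt/(V₀ − 8.7000 t); integrating gives ln(m/m₀) = −(Q_out/(Q_in−Q_out)) ln(V/V₀).
m = m₀ (V₀/V)^(Q_out/(Q_in−Q_out)) = 42.0 × (1180/842.44)^(-4.1379) = 10.416 g.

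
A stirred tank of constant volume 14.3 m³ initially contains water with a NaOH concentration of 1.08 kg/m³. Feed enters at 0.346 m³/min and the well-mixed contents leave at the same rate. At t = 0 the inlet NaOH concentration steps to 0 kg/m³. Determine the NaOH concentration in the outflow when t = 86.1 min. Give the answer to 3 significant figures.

Transient balance on the dissolved component: V dC/dt = Q(C_in − C).
Time constant τ = V/Q = 14.3/0.346 = 41.329 min.
Integrating: C(t) = C_in + (C₀ − C_in) e^(−t/τ).
C(86.1) = 0 + (1.08 − 0)·e^(−86.1/41.329) = 0 + (1.0800)·0.12452 = 0.13449 kg/m³.

0.134 kg/m³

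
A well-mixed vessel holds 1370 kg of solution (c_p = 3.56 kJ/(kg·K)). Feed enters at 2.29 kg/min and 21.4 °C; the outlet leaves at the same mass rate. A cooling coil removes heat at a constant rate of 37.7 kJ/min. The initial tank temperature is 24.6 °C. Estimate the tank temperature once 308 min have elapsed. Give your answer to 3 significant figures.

21.5 °C

Heat balance on the well-mixed liquid: M c_p dT/dt = ṁ c_p (T_in − T) − 37.7.
τ = M/ṁ = 598.25 min; T_ss = T_in − Q̇/(ṁ c_p) = 21.4 − 37.7/(2.29·3.56) = 16.776 °C.
Solution: T(t) = T_ss + (T₀ − T_ss) e^(−t/τ).
T(308) = 16.776 + (7.8244)·e^(−308/598.25) = 16.776 + (7.8244)·0.59760 = 21.451 °C.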